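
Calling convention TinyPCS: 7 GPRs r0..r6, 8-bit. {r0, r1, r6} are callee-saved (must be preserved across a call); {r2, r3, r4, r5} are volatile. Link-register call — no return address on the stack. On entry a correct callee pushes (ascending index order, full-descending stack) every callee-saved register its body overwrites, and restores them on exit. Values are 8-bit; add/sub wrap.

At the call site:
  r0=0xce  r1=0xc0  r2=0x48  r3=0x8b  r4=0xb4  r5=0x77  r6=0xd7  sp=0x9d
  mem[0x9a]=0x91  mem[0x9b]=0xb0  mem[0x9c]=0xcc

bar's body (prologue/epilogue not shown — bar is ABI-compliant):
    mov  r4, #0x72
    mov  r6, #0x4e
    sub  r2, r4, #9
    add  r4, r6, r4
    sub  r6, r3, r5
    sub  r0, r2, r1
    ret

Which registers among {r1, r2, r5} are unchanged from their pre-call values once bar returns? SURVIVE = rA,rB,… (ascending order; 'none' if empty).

prologue: push r0 -> mem[0x9c]=0xce, sp=0x9c
prologue: push r6 -> mem[0x9b]=0xd7, sp=0x9b
body[0] mov  r4, #0x72 -> r4=0x72
body[1] mov  r6, #0x4e -> r6=0x4e
body[2] sub  r2, r4, #9 -> r2=0x69
body[3] add  r4, r6, r4 -> r4=0xc0
body[4] sub  r6, r3, r5 -> r6=0x14
body[5] sub  r0, r2, r1 -> r0=0xa9
epilogue: pop r6=0xd7, sp=0x9c
epilogue: pop r0=0xce, sp=0x9d
r1: callee-saved, written=False
r2: caller-saved, written=True
r5: caller-saved, written=False

SURVIVE = r1,r5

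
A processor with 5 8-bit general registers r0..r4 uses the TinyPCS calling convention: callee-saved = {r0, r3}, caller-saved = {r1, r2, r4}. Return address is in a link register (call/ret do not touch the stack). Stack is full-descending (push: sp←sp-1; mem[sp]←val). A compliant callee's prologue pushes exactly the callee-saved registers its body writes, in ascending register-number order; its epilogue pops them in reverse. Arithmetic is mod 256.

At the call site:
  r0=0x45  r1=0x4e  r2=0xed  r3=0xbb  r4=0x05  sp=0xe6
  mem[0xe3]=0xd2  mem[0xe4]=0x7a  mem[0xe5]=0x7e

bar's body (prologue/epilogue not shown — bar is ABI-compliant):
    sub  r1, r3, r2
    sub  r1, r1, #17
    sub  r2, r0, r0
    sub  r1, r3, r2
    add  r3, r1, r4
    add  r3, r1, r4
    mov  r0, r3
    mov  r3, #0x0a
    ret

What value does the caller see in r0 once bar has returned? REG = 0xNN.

REG = 0x45

prologue: push r0 -> mem[0xe5]=0x45, sp=0xe5
prologue: push r3 -> mem[0xe4]=0xbb, sp=0xe4
body[0] sub  r1, r3, r2 -> r1=0xce
body[1] sub  r1, r1, #17 -> r1=0xbd
body[2] sub  r2, r0, r0 -> r2=0x00
body[3] sub  r1, r3, r2 -> r1=0xbb
body[4] add  r3, r1, r4 -> r3=0xc0
body[5] add  r3, r1, r4 -> r3=0xc0
body[6] mov  r0, r3 -> r0=0xc0
body[7] mov  r3, #0x0a -> r3=0x0a
epilogue: pop r3=0xbb, sp=0xe5
epilogue: pop r0=0x45, sp=0xe6
r0 is callee-saved -> restored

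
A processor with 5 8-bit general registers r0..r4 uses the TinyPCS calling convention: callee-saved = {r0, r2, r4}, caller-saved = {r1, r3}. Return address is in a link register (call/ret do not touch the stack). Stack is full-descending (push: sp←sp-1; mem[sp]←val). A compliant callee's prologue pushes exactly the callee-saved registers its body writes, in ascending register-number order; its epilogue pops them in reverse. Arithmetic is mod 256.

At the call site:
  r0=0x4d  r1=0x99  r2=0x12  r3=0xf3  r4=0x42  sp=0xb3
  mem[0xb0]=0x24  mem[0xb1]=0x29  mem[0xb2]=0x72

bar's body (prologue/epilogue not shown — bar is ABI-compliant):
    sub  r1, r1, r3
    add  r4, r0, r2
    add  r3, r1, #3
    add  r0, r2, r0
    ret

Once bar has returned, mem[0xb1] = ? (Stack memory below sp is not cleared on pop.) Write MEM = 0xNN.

prologue: push r0 → mem[0xb2]=0x4d, sp=0xb2
prologue: push r4 → mem[0xb1]=0x42, sp=0xb1
body[0] sub  r1, r1, r3 → r1=0xa6
body[1] add  r4, r0, r2 → r4=0x5f
body[2] add  r3, r1, #3 → r3=0xa9
body[3] add  r0, r2, r0 → r0=0x5f
epilogue: pop r4=0x42, sp=0xb2
epilogue: pop r0=0x4d, sp=0xb3
prologue pushed ['r0', 'r4'] at ['0xb2', '0xb1']

MEM = 0x42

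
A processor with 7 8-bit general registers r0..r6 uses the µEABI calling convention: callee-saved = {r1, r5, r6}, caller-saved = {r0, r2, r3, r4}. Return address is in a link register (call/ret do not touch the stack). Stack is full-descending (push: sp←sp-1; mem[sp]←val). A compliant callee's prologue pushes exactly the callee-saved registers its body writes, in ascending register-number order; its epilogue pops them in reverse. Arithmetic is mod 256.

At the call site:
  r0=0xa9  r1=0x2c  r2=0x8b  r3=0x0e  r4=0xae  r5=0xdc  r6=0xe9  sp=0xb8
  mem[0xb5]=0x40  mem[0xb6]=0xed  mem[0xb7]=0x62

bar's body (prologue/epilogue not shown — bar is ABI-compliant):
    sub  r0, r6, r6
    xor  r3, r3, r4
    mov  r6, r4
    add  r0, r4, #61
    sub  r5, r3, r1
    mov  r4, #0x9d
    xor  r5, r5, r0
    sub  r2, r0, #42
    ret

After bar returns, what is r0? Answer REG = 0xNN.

REG = 0xeb

prologue: push r5 -> mem[0xb7]=0xdc, sp=0xb7
prologue: push r6 -> mem[0xb6]=0xe9, sp=0xb6
body[0] sub  r0, r6, r6 -> r0=0x00
body[1] xor  r3, r3, r4 -> r3=0xa0
body[2] mov  r6, r4 -> r6=0xae
body[3] add  r0, r4, #61 -> r0=0xeb
body[4] sub  r5, r3, r1 -> r5=0x74
body[5] mov  r4, #0x9d -> r4=0x9d
body[6] xor  r5, r5, r0 -> r5=0x9f
body[7] sub  r2, r0, #42 -> r2=0xc1
epilogue: pop r6=0xe9, sp=0xb7
epilogue: pop r5=0xdc, sp=0xb8
r0 is caller-saved -> body value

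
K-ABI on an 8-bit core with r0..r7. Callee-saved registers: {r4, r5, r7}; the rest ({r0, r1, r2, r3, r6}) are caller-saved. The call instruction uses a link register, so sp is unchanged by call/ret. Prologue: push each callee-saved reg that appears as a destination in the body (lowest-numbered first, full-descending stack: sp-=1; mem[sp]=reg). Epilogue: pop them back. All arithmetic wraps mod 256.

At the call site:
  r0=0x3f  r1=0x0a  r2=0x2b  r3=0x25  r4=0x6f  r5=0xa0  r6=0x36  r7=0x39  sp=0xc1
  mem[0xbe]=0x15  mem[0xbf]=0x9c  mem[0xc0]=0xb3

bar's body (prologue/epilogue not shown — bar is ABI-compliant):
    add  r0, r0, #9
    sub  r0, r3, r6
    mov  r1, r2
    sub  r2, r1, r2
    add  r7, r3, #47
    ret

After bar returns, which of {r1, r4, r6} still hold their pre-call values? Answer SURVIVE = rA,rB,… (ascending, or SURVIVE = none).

SURVIVE = r4,r6

prologue: push r7 → mem[0xc0]=0x39, sp=0xc0
body[0] add  r0, r0, #9 → r0=0x48
body[1] sub  r0, r3, r6 → r0=0xef
body[2] mov  r1, r2 → r1=0x2b
body[3] sub  r2, r1, r2 → r2=0x00
body[4] add  r7, r3, #47 → r7=0x54
epilogue: pop r7=0x39, sp=0xc1
r1: caller-saved, written=True
r4: callee-saved, written=False
r6: caller-saved, written=False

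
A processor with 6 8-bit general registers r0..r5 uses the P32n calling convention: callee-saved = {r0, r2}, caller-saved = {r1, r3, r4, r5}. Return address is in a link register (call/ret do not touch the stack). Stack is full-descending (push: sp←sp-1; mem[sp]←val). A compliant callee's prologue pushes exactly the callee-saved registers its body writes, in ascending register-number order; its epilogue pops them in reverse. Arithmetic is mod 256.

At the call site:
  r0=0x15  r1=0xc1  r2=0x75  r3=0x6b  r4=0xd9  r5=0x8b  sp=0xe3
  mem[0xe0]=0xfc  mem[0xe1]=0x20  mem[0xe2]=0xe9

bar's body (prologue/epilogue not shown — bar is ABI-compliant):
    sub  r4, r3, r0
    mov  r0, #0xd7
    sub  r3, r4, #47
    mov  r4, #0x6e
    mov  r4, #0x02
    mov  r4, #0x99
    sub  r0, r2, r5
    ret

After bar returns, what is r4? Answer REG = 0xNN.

prologue: push r0 -> mem[0xe2]=0x15, sp=0xe2
body[0] sub  r4, r3, r0 -> r4=0x56
body[1] mov  r0, #0xd7 -> r0=0xd7
body[2] sub  r3, r4, #47 -> r3=0x27
body[3] mov  r4, #0x6e -> r4=0x6e
body[4] mov  r4, #0x02 -> r4=0x02
body[5] mov  r4, #0x99 -> r4=0x99
body[6] sub  r0, r2, r5 -> r0=0xea
epilogue: pop r0=0x15, sp=0xe3
r4 is caller-saved -> body value

REG = 0x99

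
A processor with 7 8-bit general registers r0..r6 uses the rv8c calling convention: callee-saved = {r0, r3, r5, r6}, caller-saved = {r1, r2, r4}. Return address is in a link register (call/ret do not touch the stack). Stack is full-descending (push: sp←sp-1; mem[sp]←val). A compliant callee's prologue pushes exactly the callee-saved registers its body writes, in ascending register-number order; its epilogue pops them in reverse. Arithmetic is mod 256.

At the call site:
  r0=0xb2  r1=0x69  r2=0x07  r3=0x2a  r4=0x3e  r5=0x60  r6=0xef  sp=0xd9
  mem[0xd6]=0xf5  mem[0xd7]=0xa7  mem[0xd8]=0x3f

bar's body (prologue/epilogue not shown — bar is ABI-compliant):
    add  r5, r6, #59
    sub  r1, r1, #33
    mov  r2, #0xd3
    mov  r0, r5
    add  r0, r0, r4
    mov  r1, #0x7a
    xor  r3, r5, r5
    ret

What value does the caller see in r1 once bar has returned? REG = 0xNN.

prologue: push r0 → mem[0xd8]=0xb2, sp=0xd8
prologue: push r3 → mem[0xd7]=0x2a, sp=0xd7
prologue: push r5 → mem[0xd6]=0x60, sp=0xd6
body[0] add  r5, r6, #59 → r5=0x2a
body[1] sub  r1, r1, #33 → r1=0x48
body[2] mov  r2, #0xd3 → r2=0xd3
body[3] mov  r0, r5 → r0=0x2a
body[4] add  r0, r0, r4 → r0=0x68
body[5] mov  r1, #0x7a → r1=0x7a
body[6] xor  r3, r5, r5 → r3=0x00
epilogue: pop r5=0x60, sp=0xd7
epilogue: pop r3=0x2a, sp=0xd8
epilogue: pop r0=0xb2, sp=0xd9
r1 is caller-saved → body value

REG = 0x7a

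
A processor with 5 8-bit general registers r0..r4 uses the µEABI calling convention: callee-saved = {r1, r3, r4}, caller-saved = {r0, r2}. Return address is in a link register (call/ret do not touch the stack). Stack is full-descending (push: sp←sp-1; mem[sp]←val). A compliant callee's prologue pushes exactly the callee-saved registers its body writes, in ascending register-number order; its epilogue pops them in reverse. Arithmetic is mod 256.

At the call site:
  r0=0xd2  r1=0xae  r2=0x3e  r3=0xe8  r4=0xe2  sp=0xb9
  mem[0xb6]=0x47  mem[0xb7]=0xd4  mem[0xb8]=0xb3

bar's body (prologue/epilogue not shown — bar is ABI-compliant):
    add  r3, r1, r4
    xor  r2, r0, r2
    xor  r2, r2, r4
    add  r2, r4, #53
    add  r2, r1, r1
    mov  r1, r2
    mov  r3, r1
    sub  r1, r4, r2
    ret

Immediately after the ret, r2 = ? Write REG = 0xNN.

prologue: push r1 -> mem[0xb8]=0xae, sp=0xb8
prologue: push r3 -> mem[0xb7]=0xe8, sp=0xb7
body[0] add  r3, r1, r4 -> r3=0x90
body[1] xor  r2, r0, r2 -> r2=0xec
body[2] xor  r2, r2, r4 -> r2=0x0e
body[3] add  r2, r4, #53 -> r2=0x17
body[4] add  r2, r1, r1 -> r2=0x5c
body[5] mov  r1, r2 -> r1=0x5c
body[6] mov  r3, r1 -> r3=0x5c
body[7] sub  r1, r4, r2 -> r1=0x86
epilogue: pop r3=0xe8, sp=0xb8
epilogue: pop r1=0xae, sp=0xb9
r2 is caller-saved -> body value

REG = 0x5c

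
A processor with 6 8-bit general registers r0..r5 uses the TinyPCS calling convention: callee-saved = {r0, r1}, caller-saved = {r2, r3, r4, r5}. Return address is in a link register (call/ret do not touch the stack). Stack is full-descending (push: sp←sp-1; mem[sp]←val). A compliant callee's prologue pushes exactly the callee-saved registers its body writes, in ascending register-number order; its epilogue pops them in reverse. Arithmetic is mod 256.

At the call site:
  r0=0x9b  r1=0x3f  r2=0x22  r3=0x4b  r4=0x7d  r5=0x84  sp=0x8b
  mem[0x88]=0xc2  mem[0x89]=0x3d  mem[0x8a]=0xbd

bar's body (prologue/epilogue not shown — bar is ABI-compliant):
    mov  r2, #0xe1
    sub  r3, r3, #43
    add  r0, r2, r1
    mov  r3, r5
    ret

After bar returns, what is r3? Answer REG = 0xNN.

REG = 0x84

prologue: push r0 -> mem[0x8a]=0x9b, sp=0x8a
body[0] mov  r2, #0xe1 -> r2=0xe1
body[1] sub  r3, r3, #43 -> r3=0x20
body[2] add  r0, r2, r1 -> r0=0x20
body[3] mov  r3, r5 -> r3=0x84
epilogue: pop r0=0x9b, sp=0x8b
r3 is caller-saved -> body value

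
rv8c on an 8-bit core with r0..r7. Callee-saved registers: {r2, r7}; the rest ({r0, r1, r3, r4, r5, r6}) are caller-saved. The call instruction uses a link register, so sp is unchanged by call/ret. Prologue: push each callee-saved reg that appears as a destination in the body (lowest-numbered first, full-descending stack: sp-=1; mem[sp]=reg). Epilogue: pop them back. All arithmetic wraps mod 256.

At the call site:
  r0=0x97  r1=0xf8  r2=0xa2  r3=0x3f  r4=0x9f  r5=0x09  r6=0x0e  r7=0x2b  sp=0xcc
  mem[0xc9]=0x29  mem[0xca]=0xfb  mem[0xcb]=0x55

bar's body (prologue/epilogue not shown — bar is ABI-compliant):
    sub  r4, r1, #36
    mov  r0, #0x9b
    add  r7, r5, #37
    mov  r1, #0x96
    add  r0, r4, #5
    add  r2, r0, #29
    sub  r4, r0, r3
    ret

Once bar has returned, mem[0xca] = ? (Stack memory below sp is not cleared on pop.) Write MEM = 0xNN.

MEM = 0x2b

prologue: push r2 -> mem[0xcb]=0xa2, sp=0xcb
prologue: push r7 -> mem[0xca]=0x2b, sp=0xca
body[0] sub  r4, r1, #36 -> r4=0xd4
body[1] mov  r0, #0x9b -> r0=0x9b
body[2] add  r7, r5, #37 -> r7=0x2e
body[3] mov  r1, #0x96 -> r1=0x96
body[4] add  r0, r4, #5 -> r0=0xd9
body[5] add  r2, r0, #29 -> r2=0xf6
body[6] sub  r4, r0, r3 -> r4=0x9a
epilogue: pop r7=0x2b, sp=0xcb
epilogue: pop r2=0xa2, sp=0xcc
prologue pushed ['r2', 'r7'] at ['0xcb', '0xca']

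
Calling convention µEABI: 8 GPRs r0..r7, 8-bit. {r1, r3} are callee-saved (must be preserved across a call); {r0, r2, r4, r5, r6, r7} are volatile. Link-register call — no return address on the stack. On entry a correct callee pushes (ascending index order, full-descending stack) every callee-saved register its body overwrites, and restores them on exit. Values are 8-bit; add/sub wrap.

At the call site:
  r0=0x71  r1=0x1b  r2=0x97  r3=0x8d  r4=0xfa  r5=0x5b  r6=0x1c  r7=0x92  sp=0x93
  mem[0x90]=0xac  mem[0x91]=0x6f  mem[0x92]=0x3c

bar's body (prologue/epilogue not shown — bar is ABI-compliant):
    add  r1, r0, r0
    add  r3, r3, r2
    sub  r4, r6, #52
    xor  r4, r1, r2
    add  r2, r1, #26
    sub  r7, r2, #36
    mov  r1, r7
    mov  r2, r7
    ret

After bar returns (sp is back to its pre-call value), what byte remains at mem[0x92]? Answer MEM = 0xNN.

MEM = 0x1b

prologue: push r1 -> mem[0x92]=0x1b, sp=0x92
prologue: push r3 -> mem[0x91]=0x8d, sp=0x91
body[0] add  r1, r0, r0 -> r1=0xe2
body[1] add  r3, r3, r2 -> r3=0x24
body[2] sub  r4, r6, #52 -> r4=0xe8
body[3] xor  r4, r1, r2 -> r4=0x75
body[4] add  r2, r1, #26 -> r2=0xfc
body[5] sub  r7, r2, #36 -> r7=0xd8
body[6] mov  r1, r7 -> r1=0xd8
body[7] mov  r2, r7 -> r2=0xd8
epilogue: pop r3=0x8d, sp=0x92
epilogue: pop r1=0x1b, sp=0x93
prologue pushed ['r1', 'r3'] at ['0x92', '0x91']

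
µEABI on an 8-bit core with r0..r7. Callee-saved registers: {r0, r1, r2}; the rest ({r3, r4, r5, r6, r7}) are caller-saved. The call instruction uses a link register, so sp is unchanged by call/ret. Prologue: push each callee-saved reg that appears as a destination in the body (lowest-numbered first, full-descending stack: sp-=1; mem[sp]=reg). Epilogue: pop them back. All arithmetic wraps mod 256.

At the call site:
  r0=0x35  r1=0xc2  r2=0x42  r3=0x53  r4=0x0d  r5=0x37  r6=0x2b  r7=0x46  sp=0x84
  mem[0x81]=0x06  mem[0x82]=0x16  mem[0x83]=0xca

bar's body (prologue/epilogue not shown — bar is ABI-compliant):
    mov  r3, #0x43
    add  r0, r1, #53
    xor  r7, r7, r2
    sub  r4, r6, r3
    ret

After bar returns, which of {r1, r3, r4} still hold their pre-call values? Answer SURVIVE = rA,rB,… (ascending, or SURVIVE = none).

prologue: push r0 → mem[0x83]=0x35, sp=0x83
body[0] mov  r3, #0x43 → r3=0x43
body[1] add  r0, r1, #53 → r0=0xf7
body[2] xor  r7, r7, r2 → r7=0x04
body[3] sub  r4, r6, r3 → r4=0xe8
epilogue: pop r0=0x35, sp=0x84
r1: callee-saved, written=False
r3: caller-saved, written=True
r4: caller-saved, written=True

SURVIVE = r1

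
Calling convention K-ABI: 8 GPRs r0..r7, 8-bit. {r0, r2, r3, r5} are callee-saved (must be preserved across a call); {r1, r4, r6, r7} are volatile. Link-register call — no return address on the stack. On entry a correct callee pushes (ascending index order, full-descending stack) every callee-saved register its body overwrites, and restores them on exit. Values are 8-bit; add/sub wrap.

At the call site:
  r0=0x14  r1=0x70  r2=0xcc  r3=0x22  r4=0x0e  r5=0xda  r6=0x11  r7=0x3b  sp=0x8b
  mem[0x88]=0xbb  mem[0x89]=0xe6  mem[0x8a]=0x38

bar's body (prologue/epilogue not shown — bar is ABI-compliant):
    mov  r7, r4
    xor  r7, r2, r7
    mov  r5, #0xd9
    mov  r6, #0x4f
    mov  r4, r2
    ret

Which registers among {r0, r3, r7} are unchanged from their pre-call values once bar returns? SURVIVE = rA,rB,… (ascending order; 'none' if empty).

prologue: push r5 -> mem[0x8a]=0xda, sp=0x8a
body[0] mov  r7, r4 -> r7=0x0e
body[1] xor  r7, r2, r7 -> r7=0xc2
body[2] mov  r5, #0xd9 -> r5=0xd9
body[3] mov  r6, #0x4f -> r6=0x4f
body[4] mov  r4, r2 -> r4=0xcc
epilogue: pop r5=0xda, sp=0x8b
r0: callee-saved, written=False
r3: callee-saved, written=False
r7: caller-saved, written=True

SURVIVE = r0,r3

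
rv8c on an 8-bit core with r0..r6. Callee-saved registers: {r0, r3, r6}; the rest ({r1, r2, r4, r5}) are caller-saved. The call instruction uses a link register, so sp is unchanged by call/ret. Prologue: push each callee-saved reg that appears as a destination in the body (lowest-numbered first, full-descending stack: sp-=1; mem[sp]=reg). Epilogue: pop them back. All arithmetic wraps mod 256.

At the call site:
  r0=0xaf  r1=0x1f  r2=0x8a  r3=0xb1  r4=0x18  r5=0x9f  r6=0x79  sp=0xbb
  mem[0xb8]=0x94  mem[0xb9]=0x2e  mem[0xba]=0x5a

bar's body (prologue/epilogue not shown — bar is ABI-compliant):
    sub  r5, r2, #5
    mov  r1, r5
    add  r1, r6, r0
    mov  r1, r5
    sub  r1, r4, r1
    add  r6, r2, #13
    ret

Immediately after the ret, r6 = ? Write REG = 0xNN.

REG = 0x79

prologue: push r6 → mem[0xba]=0x79, sp=0xba
body[0] sub  r5, r2, #5 → r5=0x85
body[1] mov  r1, r5 → r1=0x85
body[2] add  r1, r6, r0 → r1=0x28
body[3] mov  r1, r5 → r1=0x85
body[4] sub  r1, r4, r1 → r1=0x93
body[5] add  r6, r2, #13 → r6=0x97
epilogue: pop r6=0x79, sp=0xbb
r6 is callee-saved → restored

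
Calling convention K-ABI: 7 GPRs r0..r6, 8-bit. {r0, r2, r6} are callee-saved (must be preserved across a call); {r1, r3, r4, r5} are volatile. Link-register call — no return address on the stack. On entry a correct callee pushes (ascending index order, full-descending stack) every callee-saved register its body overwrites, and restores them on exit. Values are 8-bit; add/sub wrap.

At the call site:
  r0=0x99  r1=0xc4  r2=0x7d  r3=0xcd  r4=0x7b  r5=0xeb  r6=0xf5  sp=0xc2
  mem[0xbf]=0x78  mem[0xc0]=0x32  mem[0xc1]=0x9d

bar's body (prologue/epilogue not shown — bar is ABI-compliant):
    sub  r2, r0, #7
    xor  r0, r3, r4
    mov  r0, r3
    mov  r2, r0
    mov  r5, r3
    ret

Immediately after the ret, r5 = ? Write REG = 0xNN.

REG = 0xcd

prologue: push r0 -> mem[0xc1]=0x99, sp=0xc1
prologue: push r2 -> mem[0xc0]=0x7d, sp=0xc0
body[0] sub  r2, r0, #7 -> r2=0x92
body[1] xor  r0, r3, r4 -> r0=0xb6
body[2] mov  r0, r3 -> r0=0xcd
body[3] mov  r2, r0 -> r2=0xcd
body[4] mov  r5, r3 -> r5=0xcd
epilogue: pop r2=0x7d, sp=0xc1
epilogue: pop r0=0x99, sp=0xc2
r5 is caller-saved -> body value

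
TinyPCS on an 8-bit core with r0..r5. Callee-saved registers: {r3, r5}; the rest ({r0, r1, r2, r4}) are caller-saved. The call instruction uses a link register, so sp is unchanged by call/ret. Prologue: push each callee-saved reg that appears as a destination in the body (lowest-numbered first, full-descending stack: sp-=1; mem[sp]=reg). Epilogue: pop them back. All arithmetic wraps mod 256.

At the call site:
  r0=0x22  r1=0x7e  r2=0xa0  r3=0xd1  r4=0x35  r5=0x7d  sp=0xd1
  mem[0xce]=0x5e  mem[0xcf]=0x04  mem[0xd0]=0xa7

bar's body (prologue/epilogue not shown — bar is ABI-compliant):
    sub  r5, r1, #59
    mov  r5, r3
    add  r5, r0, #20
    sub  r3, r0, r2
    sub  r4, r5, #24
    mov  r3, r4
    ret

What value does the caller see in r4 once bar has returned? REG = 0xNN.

prologue: push r3 -> mem[0xd0]=0xd1, sp=0xd0
prologue: push r5 -> mem[0xcf]=0x7d, sp=0xcf
body[0] sub  r5, r1, #59 -> r5=0x43
body[1] mov  r5, r3 -> r5=0xd1
body[2] add  r5, r0, #20 -> r5=0x36
body[3] sub  r3, r0, r2 -> r3=0x82
body[4] sub  r4, r5, #24 -> r4=0x1e
body[5] mov  r3, r4 -> r3=0x1e
epilogue: pop r5=0x7d, sp=0xd0
epilogue: pop r3=0xd1, sp=0xd1
r4 is caller-saved -> body value

REG = 0x1e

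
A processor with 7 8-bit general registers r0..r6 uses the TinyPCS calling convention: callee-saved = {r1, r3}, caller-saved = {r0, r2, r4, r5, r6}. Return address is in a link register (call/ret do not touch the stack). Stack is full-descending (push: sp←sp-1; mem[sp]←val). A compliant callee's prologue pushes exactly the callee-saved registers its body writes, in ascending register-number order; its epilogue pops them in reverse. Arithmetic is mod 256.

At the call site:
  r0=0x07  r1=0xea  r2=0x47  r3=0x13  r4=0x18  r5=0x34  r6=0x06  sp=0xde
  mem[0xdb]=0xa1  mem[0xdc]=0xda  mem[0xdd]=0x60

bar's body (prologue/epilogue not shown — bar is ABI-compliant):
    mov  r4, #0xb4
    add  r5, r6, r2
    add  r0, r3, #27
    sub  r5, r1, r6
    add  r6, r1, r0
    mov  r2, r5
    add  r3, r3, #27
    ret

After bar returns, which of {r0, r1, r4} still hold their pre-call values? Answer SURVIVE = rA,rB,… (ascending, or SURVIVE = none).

prologue: push r3 -> mem[0xdd]=0x13, sp=0xdd
body[0] mov  r4, #0xb4 -> r4=0xb4
body[1] add  r5, r6, r2 -> r5=0x4d
body[2] add  r0, r3, #27 -> r0=0x2e
body[3] sub  r5, r1, r6 -> r5=0xe4
body[4] add  r6, r1, r0 -> r6=0x18
body[5] mov  r2, r5 -> r2=0xe4
body[6] add  r3, r3, #27 -> r3=0x2e
epilogue: pop r3=0x13, sp=0xde
r0: caller-saved, written=True
r1: callee-saved, written=False
r4: caller-saved, written=True

SURVIVE = r1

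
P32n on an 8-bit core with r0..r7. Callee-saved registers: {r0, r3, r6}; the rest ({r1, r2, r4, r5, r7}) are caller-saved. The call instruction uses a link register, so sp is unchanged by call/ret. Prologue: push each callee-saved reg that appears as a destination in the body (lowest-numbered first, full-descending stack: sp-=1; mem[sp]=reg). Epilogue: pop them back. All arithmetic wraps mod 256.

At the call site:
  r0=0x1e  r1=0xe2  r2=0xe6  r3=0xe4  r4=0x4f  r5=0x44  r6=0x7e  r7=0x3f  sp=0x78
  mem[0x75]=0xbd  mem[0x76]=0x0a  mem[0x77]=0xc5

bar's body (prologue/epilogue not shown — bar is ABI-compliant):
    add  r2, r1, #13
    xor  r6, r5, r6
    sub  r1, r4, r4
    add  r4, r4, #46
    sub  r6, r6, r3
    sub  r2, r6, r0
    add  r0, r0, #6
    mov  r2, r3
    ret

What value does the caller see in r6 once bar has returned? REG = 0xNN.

REG = 0x7e

prologue: push r0 → mem[0x77]=0x1e, sp=0x77
prologue: push r6 → mem[0x76]=0x7e, sp=0x76
body[0] add  r2, r1, #13 → r2=0xef
body[1] xor  r6, r5, r6 → r6=0x3a
body[2] sub  r1, r4, r4 → r1=0x00
body[3] add  r4, r4, #46 → r4=0x7d
body[4] sub  r6, r6, r3 → r6=0x56
body[5] sub  r2, r6, r0 → r2=0x38
body[6] add  r0, r0, #6 → r0=0x24
body[7] mov  r2, r3 → r2=0xe4
epilogue: pop r6=0x7e, sp=0x77
epilogue: pop r0=0x1e, sp=0x78
r6 is callee-saved → restored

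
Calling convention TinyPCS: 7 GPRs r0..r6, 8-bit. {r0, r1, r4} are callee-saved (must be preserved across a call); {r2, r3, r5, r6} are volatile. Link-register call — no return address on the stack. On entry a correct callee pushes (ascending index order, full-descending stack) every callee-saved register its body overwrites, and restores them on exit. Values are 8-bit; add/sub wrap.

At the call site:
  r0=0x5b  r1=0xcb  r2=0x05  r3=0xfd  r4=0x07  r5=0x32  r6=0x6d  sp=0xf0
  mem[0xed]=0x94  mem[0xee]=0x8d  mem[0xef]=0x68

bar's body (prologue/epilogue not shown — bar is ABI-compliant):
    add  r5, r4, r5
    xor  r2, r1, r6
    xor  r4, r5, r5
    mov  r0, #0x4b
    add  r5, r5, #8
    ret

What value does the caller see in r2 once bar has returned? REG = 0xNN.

prologue: push r0 → mem[0xef]=0x5b, sp=0xef
prologue: push r4 → mem[0xee]=0x07, sp=0xee
body[0] add  r5, r4, r5 → r5=0x39
body[1] xor  r2, r1, r6 → r2=0xa6
body[2] xor  r4, r5, r5 → r4=0x00
body[3] mov  r0, #0x4b → r0=0x4b
body[4] add  r5, r5, #8 → r5=0x41
epilogue: pop r4=0x07, sp=0xef
epilogue: pop r0=0x5b, sp=0xf0
r2 is caller-saved → body value

REG = 0xa6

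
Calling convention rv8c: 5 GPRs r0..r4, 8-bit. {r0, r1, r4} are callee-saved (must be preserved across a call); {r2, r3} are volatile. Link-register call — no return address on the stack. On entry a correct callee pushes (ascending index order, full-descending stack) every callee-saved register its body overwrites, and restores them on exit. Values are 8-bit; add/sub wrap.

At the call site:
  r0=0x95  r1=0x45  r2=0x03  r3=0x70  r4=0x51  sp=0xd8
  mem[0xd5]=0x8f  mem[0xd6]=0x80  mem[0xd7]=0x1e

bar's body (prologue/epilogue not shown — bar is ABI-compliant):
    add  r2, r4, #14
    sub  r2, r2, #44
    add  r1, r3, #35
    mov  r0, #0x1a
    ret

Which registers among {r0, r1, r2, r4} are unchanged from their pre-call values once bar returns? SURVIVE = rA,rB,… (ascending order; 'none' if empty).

prologue: push r0 → mem[0xd7]=0x95, sp=0xd7
prologue: push r1 → mem[0xd6]=0x45, sp=0xd6
body[0] add  r2, r4, #14 → r2=0x5f
body[1] sub  r2, r2, #44 → r2=0x33
body[2] add  r1, r3, #35 → r1=0x93
body[3] mov  r0, #0x1a → r0=0x1a
epilogue: pop r1=0x45, sp=0xd7
epilogue: pop r0=0x95, sp=0xd8
r0: callee-saved, written=True
r1: callee-saved, written=True
r2: caller-saved, written=True
r4: callee-saved, written=False

SURVIVE = r0,r1,r4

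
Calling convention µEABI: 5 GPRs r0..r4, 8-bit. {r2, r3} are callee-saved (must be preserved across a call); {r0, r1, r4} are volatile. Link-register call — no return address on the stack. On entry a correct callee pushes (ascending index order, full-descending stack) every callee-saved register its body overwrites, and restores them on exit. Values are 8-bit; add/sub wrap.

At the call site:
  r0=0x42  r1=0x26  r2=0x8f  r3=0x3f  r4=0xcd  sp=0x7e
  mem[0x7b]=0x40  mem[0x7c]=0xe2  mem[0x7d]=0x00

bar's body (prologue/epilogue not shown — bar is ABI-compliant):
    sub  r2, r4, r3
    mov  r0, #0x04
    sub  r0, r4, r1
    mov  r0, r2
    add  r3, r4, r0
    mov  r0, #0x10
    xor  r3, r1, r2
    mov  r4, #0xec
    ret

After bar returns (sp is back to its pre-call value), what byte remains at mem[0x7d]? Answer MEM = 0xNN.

MEM = 0x8f

prologue: push r2 → mem[0x7d]=0x8f, sp=0x7d
prologue: push r3 → mem[0x7c]=0x3f, sp=0x7c
body[0] sub  r2, r4, r3 → r2=0x8e
body[1] mov  r0, #0x04 → r0=0x04
body[2] sub  r0, r4, r1 → r0=0xa7
body[3] mov  r0, r2 → r0=0x8e
body[4] add  r3, r4, r0 → r3=0x5b
body[5] mov  r0, #0x10 → r0=0x10
body[6] xor  r3, r1, r2 → r3=0xa8
body[7] mov  r4, #0xec → r4=0xec
epilogue: pop r3=0x3f, sp=0x7d
epilogue: pop r2=0x8f, sp=0x7e
prologue pushed ['r2', 'r3'] at ['0x7d', '0x7c']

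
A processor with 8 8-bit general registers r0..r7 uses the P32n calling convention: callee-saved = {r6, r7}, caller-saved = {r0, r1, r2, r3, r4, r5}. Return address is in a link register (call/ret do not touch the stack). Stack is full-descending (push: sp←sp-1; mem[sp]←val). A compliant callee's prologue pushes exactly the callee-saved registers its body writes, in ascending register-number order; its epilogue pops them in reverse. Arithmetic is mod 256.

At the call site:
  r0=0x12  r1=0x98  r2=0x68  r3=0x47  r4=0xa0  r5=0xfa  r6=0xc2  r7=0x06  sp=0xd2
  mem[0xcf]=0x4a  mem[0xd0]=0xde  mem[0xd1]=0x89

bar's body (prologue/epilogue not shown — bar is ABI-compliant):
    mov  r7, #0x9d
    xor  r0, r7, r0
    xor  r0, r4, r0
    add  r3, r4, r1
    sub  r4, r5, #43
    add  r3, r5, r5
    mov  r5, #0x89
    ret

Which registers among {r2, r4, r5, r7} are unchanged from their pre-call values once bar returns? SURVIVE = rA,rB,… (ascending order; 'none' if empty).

prologue: push r7 → mem[0xd1]=0x06, sp=0xd1
body[0] mov  r7, #0x9d → r7=0x9d
body[1] xor  r0, r7, r0 → r0=0x8f
body[2] xor  r0, r4, r0 → r0=0x2f
body[3] add  r3, r4, r1 → r3=0x38
body[4] sub  r4, r5, #43 → r4=0xcf
body[5] add  r3, r5, r5 → r3=0xf4
body[6] mov  r5, #0x89 → r5=0x89
epilogue: pop r7=0x06, sp=0xd2
r2: caller-saved, written=False
r4: caller-saved, written=True
r5: caller-saved, written=True
r7: callee-saved, written=True

SURVIVE = r2,r7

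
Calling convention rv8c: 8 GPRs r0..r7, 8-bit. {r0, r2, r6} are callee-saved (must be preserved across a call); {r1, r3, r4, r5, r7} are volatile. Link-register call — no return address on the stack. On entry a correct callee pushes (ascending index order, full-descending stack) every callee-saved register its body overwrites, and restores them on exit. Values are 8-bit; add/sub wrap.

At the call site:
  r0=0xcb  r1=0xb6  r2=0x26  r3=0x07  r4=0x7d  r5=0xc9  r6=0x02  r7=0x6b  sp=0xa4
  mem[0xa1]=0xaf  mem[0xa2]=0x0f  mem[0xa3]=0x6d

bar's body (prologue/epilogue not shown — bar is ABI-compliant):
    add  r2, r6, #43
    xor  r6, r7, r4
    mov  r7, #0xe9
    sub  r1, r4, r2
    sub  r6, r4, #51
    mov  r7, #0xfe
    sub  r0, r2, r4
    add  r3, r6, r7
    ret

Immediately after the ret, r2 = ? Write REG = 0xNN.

REG = 0x26

prologue: push r0 → mem[0xa3]=0xcb, sp=0xa3
prologue: push r2 → mem[0xa2]=0x26, sp=0xa2
prologue: push r6 → mem[0xa1]=0x02, sp=0xa1
body[0] add  r2, r6, #43 → r2=0x2d
body[1] xor  r6, r7, r4 → r6=0x16
body[2] mov  r7, #0xe9 → r7=0xe9
body[3] sub  r1, r4, r2 → r1=0x50
body[4] sub  r6, r4, #51 → r6=0x4a
body[5] mov  r7, #0xfe → r7=0xfe
body[6] sub  r0, r2, r4 → r0=0xb0
body[7] add  r3, r6, r7 → r3=0x48
epilogue: pop r6=0x02, sp=0xa2
epilogue: pop r2=0x26, sp=0xa3
epilogue: pop r0=0xcb, sp=0xa4
r2 is callee-saved → restored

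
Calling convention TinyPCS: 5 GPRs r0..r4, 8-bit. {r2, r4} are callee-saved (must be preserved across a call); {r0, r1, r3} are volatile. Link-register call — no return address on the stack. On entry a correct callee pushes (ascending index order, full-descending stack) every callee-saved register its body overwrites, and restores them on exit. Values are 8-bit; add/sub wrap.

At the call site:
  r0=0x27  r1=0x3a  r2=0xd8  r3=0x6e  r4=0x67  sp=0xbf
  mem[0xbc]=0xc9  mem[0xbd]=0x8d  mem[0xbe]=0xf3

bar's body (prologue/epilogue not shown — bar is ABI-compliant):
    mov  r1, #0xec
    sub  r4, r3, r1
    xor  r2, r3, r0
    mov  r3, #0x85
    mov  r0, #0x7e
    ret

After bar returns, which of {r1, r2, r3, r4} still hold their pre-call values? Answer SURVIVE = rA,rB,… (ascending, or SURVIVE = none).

prologue: push r2 -> mem[0xbe]=0xd8, sp=0xbe
prologue: push r4 -> mem[0xbd]=0x67, sp=0xbd
body[0] mov  r1, #0xec -> r1=0xec
body[1] sub  r4, r3, r1 -> r4=0x82
body[2] xor  r2, r3, r0 -> r2=0x49
body[3] mov  r3, #0x85 -> r3=0x85
body[4] mov  r0, #0x7e -> r0=0x7e
epilogue: pop r4=0x67, sp=0xbe
epilogue: pop r2=0xd8, sp=0xbf
r1: caller-saved, written=True
r2: callee-saved, written=True
r3: caller-saved, written=True
r4: callee-saved, written=True

SURVIVE = r2,r4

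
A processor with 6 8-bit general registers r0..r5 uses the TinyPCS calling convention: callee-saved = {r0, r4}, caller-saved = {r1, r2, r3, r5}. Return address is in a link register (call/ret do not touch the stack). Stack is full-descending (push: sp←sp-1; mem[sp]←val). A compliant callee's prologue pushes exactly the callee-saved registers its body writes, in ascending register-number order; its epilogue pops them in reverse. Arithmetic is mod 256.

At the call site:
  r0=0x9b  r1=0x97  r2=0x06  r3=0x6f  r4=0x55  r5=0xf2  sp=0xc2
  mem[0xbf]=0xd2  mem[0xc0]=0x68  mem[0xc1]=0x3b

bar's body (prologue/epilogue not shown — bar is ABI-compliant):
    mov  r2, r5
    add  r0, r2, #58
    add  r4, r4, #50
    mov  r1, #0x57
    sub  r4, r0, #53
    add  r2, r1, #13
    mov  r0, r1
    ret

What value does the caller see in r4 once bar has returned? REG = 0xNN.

prologue: push r0 → mem[0xc1]=0x9b, sp=0xc1
prologue: push r4 → mem[0xc0]=0x55, sp=0xc0
body[0] mov  r2, r5 → r2=0xf2
body[1] add  r0, r2, #58 → r0=0x2c
body[2] add  r4, r4, #50 → r4=0x87
body[3] mov  r1, #0x57 → r1=0x57
body[4] sub  r4, r0, #53 → r4=0xf7
body[5] add  r2, r1, #13 → r2=0x64
body[6] mov  r0, r1 → r0=0x57
epilogue: pop r4=0x55, sp=0xc1
epilogue: pop r0=0x9b, sp=0xc2
r4 is callee-saved → restored

REG = 0x55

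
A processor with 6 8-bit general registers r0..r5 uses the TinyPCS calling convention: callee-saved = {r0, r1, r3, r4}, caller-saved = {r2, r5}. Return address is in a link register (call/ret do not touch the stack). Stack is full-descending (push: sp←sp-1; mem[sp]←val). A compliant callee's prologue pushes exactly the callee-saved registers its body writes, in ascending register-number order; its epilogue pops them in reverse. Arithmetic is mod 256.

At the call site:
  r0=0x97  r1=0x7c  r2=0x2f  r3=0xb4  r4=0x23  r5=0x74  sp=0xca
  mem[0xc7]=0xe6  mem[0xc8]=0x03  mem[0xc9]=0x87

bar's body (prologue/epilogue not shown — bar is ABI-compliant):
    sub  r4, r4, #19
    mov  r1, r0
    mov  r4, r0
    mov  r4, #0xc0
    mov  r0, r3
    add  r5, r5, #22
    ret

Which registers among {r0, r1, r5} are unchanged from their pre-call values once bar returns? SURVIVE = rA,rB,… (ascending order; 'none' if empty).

SURVIVE = r0,r1

prologue: push r0 -> mem[0xc9]=0x97, sp=0xc9
prologue: push r1 -> mem[0xc8]=0x7c, sp=0xc8
prologue: push r4 -> mem[0xc7]=0x23, sp=0xc7
body[0] sub  r4, r4, #19 -> r4=0x10
body[1] mov  r1, r0 -> r1=0x97
body[2] mov  r4, r0 -> r4=0x97
body[3] mov  r4, #0xc0 -> r4=0xc0
body[4] mov  r0, r3 -> r0=0xb4
body[5] add  r5, r5, #22 -> r5=0x8a
epilogue: pop r4=0x23, sp=0xc8
epilogue: pop r1=0x7c, sp=0xc9
epilogue: pop r0=0x97, sp=0xca
r0: callee-saved, written=True
r1: callee-saved, written=True
r5: caller-saved, written=True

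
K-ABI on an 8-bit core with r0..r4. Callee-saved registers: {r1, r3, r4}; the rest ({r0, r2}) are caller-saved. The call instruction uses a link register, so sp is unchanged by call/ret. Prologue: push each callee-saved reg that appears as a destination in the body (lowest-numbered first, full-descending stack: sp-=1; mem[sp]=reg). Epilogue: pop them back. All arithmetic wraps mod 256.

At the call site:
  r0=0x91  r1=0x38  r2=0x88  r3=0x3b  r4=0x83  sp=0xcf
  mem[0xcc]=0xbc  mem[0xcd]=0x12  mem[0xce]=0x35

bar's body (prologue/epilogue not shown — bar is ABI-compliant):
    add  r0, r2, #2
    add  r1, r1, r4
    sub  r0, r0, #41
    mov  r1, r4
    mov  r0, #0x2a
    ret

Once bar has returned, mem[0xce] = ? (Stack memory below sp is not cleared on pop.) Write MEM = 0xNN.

prologue: push r1 -> mem[0xce]=0x38, sp=0xce
body[0] add  r0, r2, #2 -> r0=0x8a
body[1] add  r1, r1, r4 -> r1=0xbb
body[2] sub  r0, r0, #41 -> r0=0x61
body[3] mov  r1, r4 -> r1=0x83
body[4] mov  r0, #0x2a -> r0=0x2a
epilogue: pop r1=0x38, sp=0xcf
prologue pushed ['r1'] at ['0xce']

MEM = 0x38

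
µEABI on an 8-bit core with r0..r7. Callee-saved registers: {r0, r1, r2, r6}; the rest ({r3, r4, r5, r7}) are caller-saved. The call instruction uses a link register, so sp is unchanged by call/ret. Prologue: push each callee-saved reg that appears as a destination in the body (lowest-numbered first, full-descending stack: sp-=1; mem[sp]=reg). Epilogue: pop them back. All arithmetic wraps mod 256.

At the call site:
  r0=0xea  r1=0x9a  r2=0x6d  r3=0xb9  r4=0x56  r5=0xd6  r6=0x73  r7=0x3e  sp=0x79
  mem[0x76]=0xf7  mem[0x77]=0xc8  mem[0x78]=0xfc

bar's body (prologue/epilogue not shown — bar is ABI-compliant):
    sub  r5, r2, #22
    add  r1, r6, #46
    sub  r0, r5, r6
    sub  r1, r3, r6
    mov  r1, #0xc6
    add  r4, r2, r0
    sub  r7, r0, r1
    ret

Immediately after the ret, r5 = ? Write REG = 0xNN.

prologue: push r0 → mem[0x78]=0xea, sp=0x78
prologue: push r1 → mem[0x77]=0x9a, sp=0x77
body[0] sub  r5, r2, #22 → r5=0x57
body[1] add  r1, r6, #46 → r1=0xa1
body[2] sub  r0, r5, r6 → r0=0xe4
body[3] sub  r1, r3, r6 → r1=0x46
body[4] mov  r1, #0xc6 → r1=0xc6
body[5] add  r4, r2, r0 → r4=0x51
body[6] sub  r7, r0, r1 → r7=0x1e
epilogue: pop r1=0x9a, sp=0x78
epilogue: pop r0=0xea, sp=0x79
r5 is caller-saved → body value

REG = 0x57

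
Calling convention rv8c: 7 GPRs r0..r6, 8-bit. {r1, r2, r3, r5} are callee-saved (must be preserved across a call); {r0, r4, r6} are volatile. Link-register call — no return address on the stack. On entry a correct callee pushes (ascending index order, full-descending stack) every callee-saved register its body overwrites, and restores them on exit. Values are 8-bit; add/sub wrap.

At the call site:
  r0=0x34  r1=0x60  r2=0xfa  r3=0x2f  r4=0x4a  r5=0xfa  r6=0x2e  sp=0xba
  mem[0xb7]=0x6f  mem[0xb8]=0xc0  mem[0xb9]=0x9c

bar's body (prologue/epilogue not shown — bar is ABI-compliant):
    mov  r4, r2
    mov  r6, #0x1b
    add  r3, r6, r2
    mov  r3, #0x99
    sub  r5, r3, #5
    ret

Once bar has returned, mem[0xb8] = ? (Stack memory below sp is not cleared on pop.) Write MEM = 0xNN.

prologue: push r3 → mem[0xb9]=0x2f, sp=0xb9
prologue: push r5 → mem[0xb8]=0xfa, sp=0xb8
body[0] mov  r4, r2 → r4=0xfa
body[1] mov  r6, #0x1b → r6=0x1b
body[2] add  r3, r6, r2 → r3=0x15
body[3] mov  r3, #0x99 → r3=0x99
body[4] sub  r5, r3, #5 → r5=0x94
epilogue: pop r5=0xfa, sp=0xb9
epilogue: pop r3=0x2f, sp=0xba
prologue pushed ['r3', 'r5'] at ['0xb9', '0xb8']

MEM = 0xfa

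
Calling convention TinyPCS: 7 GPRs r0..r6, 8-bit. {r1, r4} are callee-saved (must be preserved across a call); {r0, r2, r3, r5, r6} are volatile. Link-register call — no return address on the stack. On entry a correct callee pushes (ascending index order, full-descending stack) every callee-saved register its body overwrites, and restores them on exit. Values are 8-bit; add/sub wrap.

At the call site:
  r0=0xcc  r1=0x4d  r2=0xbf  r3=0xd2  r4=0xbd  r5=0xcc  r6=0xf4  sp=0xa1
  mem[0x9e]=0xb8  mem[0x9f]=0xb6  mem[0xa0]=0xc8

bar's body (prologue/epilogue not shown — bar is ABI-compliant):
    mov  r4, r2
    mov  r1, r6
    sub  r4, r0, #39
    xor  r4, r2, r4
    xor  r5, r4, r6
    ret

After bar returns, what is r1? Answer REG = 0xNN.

prologue: push r1 → mem[0xa0]=0x4d, sp=0xa0
prologue: push r4 → mem[0x9f]=0xbd, sp=0x9f
body[0] mov  r4, r2 → r4=0xbf
body[1] mov  r1, r6 → r1=0xf4
body[2] sub  r4, r0, #39 → r4=0xa5
body[3] xor  r4, r2, r4 → r4=0x1a
body[4] xor  r5, r4, r6 → r5=0xee
epilogue: pop r4=0xbd, sp=0xa0
epilogue: pop r1=0x4d, sp=0xa1
r1 is callee-saved → restored

REG = 0x4d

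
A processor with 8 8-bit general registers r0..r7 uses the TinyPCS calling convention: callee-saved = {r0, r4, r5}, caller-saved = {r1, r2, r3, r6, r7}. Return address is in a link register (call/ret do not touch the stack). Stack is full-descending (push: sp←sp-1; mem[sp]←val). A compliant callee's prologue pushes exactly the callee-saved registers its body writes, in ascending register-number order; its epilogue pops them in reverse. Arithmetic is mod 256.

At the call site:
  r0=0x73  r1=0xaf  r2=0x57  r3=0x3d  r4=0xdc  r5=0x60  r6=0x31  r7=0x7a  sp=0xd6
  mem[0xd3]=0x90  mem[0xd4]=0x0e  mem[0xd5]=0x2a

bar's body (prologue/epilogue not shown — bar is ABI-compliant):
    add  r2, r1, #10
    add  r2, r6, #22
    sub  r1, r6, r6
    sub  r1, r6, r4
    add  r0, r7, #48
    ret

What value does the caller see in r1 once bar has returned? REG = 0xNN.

REG = 0x55

prologue: push r0 -> mem[0xd5]=0x73, sp=0xd5
body[0] add  r2, r1, #10 -> r2=0xb9
body[1] add  r2, r6, #22 -> r2=0x47
body[2] sub  r1, r6, r6 -> r1=0x00
body[3] sub  r1, r6, r4 -> r1=0x55
body[4] add  r0, r7, #48 -> r0=0xaa
epilogue: pop r0=0x73, sp=0xd6
r1 is caller-saved -> body value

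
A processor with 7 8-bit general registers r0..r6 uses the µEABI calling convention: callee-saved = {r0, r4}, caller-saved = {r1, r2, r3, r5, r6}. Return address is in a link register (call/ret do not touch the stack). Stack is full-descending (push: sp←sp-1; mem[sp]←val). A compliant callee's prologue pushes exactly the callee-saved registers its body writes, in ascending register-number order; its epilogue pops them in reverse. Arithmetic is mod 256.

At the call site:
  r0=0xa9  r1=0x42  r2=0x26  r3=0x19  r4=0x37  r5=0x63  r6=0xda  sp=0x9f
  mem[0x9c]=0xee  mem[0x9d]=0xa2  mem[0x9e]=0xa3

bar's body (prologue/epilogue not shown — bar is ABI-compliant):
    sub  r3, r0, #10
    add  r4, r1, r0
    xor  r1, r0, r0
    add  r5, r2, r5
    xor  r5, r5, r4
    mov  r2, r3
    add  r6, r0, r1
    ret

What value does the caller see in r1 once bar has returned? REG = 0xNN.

prologue: push r4 -> mem[0x9e]=0x37, sp=0x9e
body[0] sub  r3, r0, #10 -> r3=0x9f
body[1] add  r4, r1, r0 -> r4=0xeb
body[2] xor  r1, r0, r0 -> r1=0x00
body[3] add  r5, r2, r5 -> r5=0x89
body[4] xor  r5, r5, r4 -> r5=0x62
body[5] mov  r2, r3 -> r2=0x9f
body[6] add  r6, r0, r1 -> r6=0xa9
epilogue: pop r4=0x37, sp=0x9f
r1 is caller-saved -> body value

REG = 0x00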